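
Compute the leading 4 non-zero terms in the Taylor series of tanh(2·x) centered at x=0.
-2176·x^7/315 + 64·x^5/15 - 8·x^3/3 + 2·x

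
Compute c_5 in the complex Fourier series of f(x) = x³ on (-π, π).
Compute the real Fourier coefficients first: a_5 = 0, b_5 = -12/125 + 2·π^2/5.
Then c_5 = (a_5 − i·b_5)/2 = -i·π^2/5 + 6·i/125.

Final answer: -i·π^2/5 + 6·i/125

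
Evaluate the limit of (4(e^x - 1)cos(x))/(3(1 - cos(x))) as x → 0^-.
Both numerator and denominator → 0 as x → 0^-; this is a 0/0 indeterminate form.
Expand each to leading order near x = 0: numerator ~ 4·x, denominator ~ 3·x^2/2.
The limit of the ratio is -∞.

Final answer: -∞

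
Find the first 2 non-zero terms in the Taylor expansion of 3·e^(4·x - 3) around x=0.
12·x·e^(-3) + 3·e^(-3)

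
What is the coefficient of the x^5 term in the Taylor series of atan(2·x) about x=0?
Expand to order 5: atan(2·x) = 32·x^5/5 - 8·x^3/3 + 2·x + O(x^6).
The coefficient of x^5 is 32/5.

Final answer: 32/5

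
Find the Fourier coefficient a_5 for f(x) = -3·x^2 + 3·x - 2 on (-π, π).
a_5 = (1/π) ∫_{-π}^{π} f(x)·cos(5x) dx.
Evaluate the integral (use parity and integration by parts as needed): a_5 = 12/25.

Final answer: 12/25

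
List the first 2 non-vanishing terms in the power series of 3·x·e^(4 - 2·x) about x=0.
-6·x^2·e^(4) + 3·x·e^(4)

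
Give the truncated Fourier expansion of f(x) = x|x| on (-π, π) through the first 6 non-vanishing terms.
(-8 + 2·π^2)·sin(x)/π - π·sin(2·x) + (-8 + 18·π^2)·sin(3·x)/(27·π) - π·sin(4·x)/2 + (-8 + 50·π^2)·sin(5·x)/(125·π) - π·sin(6·x)/3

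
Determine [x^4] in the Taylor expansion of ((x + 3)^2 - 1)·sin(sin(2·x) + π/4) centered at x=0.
Expand to order 4: ((x + 3)^2 - 1)·sin(sin(2·x) + π/4) = 13·√(2)·x^4/3 - 47·√(2)·x^3/3 - 3·√(2)·x^2/2 + 11·√(2)·x + 4·√(2) + O(x^5).
The coefficient of x^4 is 13·√(2)/3.

Final answer: 13·√(2)/3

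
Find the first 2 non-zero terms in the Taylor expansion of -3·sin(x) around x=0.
x^3/2 - 3·x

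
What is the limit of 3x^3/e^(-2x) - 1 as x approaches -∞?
The quotient is an ∞/∞ indeterminate form as x → -∞.
Compare growth rates of the dominant terms (exponentials ≫ polynomials ≫ logarithms), or apply L'Hôpital's rule; the quotient → 0.
Adding the constant: 0 - 1 = -1. Limit = -1.

Final answer: -1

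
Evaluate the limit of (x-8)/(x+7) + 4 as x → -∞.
Evaluate the dominant behaviour as x → -∞; each term tends to a finite value or vanishes.
Limit = 5.

Final answer: 5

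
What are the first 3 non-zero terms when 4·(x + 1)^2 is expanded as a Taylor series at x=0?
4·x^2 + 8·x + 4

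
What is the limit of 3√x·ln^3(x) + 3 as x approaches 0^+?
The product is a 0·∞ indeterminate form at x → 0⁺.
Rewrite the product as 3·ln^3(x) / x^(-1/2) and apply L'Hôpital, or use the standard hierarchy x^(-1/2) ≫ |ln x|^3 as x → 0⁺.
The indeterminate product → 0, so the limit = 3.

Final answer: 3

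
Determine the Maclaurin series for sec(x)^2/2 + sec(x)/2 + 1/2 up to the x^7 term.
37·x^6/160 + 7·x^4/16 + 3·x^2/4 + 3/2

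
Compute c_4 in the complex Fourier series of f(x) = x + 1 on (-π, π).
Compute the real Fourier coefficients first: a_4 = 0, b_4 = -1/2.
Then c_4 = (a_4 − i·b_4)/2 = i/4.

Final answer: i/4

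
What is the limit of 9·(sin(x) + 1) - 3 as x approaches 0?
Direct substitution at x = 0 gives 6.

Final answer: 6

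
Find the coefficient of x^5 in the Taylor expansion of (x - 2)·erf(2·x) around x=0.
Expand to order 5: (x - 2)·erf(2·x) = -64·x^5/(5·√(π)) - 16·x^4/(3·√(π)) + 32·x^3/(3·√(π)) + 4·x^2/√(π) - 8·x/√(π) + O(x^6).
The coefficient of x^5 is -64/(5·√(π)).

Final answer: -64/(5·√(π))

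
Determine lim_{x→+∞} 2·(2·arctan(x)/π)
Evaluate the dominant behaviour as x → +∞; each term tends to a finite value or vanishes.
Limit = 2.

Final answer: 2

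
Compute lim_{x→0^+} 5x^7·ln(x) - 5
The product is a 0·∞ indeterminate form at x → 0⁺.
Rewrite the product as 5·ln(x) / x^(-7) and apply L'Hôpital, or use the standard hierarchy x^(-7) ≫ |ln x| as x → 0⁺.
The indeterminate product → 0, so the limit = -5.

Final answer: -5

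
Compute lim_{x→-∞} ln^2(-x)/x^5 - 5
The quotient is an ∞/∞ indeterminate form as x → -∞.
Compare growth rates of the dominant terms (exponentials ≫ polynomials ≫ logarithms), or apply L'Hôpital's rule; the quotient → 0.
Adding the constant: 0 - 5 = -5. Limit = -5.

Final answer: -5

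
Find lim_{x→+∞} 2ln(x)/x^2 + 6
The quotient is an ∞/∞ indeterminate form as x → +∞.
The polynomial denominator x^2 dominates the logarithmic numerator (any positive power of x ≫ ln(x) as x → ∞), so the quotient → 0.
Adding the constant: 0 + 6 = 6. Limit = 6.

Final answer: 6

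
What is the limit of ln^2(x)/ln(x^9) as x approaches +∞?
This is an ∞/∞ indeterminate form as x → +∞.
Write ln(x^9) = 9·ln(x), reducing the quotient to ln(x)/9 → ∞.
Limit = ∞.

Final answer: ∞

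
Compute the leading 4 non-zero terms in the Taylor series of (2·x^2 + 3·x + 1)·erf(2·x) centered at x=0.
-16·x^4/√(π) + 8·x^3/(3·√(π)) + 12·x^2/√(π) + 4·x/√(π)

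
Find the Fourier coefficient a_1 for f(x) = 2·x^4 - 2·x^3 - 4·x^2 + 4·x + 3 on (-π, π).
a_1 = (1/π) ∫_{-π}^{π} f(x)·cos(1x) dx.
Evaluate the integral (use parity and integration by parts as needed): a_1 = 112 - 16·π^2.

Final answer: 112 - 16·π^2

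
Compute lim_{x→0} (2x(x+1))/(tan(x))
Both numerator and denominator → 0 as x → 0; this is a 0/0 indeterminate form.
Expand each to leading order near x = 0: numerator ~ 2·x, denominator ~ x.
The limit of the ratio is 2.

Final answer: 2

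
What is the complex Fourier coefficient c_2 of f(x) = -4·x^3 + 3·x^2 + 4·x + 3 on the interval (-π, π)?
Compute the real Fourier coefficients first: a_2 = 3, b_2 = -10 + 4·π^2.
Then c_2 = (a_2 − i·b_2)/2 = 3/2 - 2·i·π^2 + 5·i.

Final answer: 3/2 - 2·i·π^2 + 5·i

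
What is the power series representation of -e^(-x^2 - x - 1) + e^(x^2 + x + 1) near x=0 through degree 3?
x^3·(-5·e^(-1)/6 + 7·e/6) + x^2·(e^(-1)/2 + 3·e/2) + x·(e^(-1) + e) - e^(-1) + e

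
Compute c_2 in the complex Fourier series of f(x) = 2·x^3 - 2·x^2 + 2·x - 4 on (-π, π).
Compute the real Fourier coefficients first: a_2 = -2, b_2 = 1 - 2·π^2.
Then c_2 = (a_2 − i·b_2)/2 = -1 - i/2 + i·π^2.

Final answer: -1 - i/2 + i·π^2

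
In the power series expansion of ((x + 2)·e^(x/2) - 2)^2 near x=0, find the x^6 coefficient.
Expand to order 6: ((x + 2)·e^(x/2) - 2)^2 = 457·x^6/5760 + 17·x^5/48 + 59·x^4/48 + 3·x^3 + 4·x^2 + O(x^7).
The coefficient of x^6 is 457/5760.

Final answer: 457/5760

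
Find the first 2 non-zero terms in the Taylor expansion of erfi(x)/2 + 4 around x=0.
x/√(π) + 4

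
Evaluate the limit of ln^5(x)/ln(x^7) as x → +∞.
This is an ∞/∞ indeterminate form as x → +∞.
Write ln(x^7) = 7·ln(x), reducing the quotient to ln^4(x)/7 → ∞.
Limit = ∞.

Final answer: ∞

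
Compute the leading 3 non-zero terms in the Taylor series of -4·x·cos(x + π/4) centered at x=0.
√(2)·x^3 + 2·√(2)·x^2 - 2·√(2)·x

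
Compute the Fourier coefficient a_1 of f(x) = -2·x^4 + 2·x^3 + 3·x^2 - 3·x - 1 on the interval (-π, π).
a_1 = (1/π) ∫_{-π}^{π} f(x)·cos(1x) dx.
Evaluate the integral (use parity and integration by parts as needed): a_1 = -108 + 16·π^2.

Final answer: -108 + 16·π^2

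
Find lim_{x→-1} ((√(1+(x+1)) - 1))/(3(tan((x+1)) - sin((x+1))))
Both numerator and denominator → 0 as x → -1; this is a 0/0 indeterminate form.
Expand each to leading order near x = -1: numerator ~ (x + 1)/2, denominator ~ 3·(x + 1)^3/2.
The limit of the ratio is ∞.

Final answer: ∞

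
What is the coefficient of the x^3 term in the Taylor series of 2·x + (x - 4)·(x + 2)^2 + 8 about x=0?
Expand to order 3: 2·x + (x - 4)·(x + 2)^2 + 8 = x^3 - 10·x - 8 + O(x^4).
The coefficient of x^3 is 1.

Final answer: 1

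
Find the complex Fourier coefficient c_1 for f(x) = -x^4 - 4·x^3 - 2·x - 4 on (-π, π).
Compute the real Fourier coefficients first: a_1 = -48 + 8·π^2, b_1 = 44 - 8·π^2.
Then c_1 = (a_1 − i·b_1)/2 = -24 + 4·π^2 - 22·i + 4·i·π^2.

Final answer: -24 + 4·π^2 - 22·i + 4·i·π^2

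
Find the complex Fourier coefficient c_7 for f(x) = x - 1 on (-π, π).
Compute the real Fourier coefficients first: a_7 = 0, b_7 = 2/7.
Then c_7 = (a_7 − i·b_7)/2 = -i/7.

Final answer: -i/7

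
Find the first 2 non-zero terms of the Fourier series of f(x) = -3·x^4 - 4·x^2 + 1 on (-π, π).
(-128 + 24·π^2)·cos(x) - 3·π^4/5 - 4·π^2/3 + 1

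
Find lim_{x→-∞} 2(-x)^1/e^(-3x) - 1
The quotient is an ∞/∞ indeterminate form as x → -∞.
Compare growth rates of the dominant terms (exponentials ≫ polynomials ≫ logarithms), or apply L'Hôpital's rule; the quotient → 0.
Adding the constant: 0 - 1 = -1. Limit = -1.

Final answer: -1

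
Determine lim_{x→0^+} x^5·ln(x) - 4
The product is a 0·∞ indeterminate form at x → 0⁺.
Rewrite the product as ln(x) / x^(-5) and apply L'Hôpital, or use the standard hierarchy x^(-5) ≫ |ln x| as x → 0⁺.
The indeterminate product → 0, so the limit = -4.

Final answer: -4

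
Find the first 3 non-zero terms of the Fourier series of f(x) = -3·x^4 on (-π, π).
(-144 + 24·π^2)·cos(x) + (9 - 6·π^2)·cos(2·x) - 3·π^4/5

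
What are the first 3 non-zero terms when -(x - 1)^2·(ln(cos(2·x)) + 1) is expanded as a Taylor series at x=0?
x^2 + 2·x - 1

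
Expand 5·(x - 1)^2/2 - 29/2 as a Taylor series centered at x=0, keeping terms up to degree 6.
5·x^2/2 - 5·x - 12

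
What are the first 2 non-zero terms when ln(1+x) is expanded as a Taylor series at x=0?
-x^2/2 + x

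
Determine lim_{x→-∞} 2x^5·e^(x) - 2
The product is a 0·∞ indeterminate form at x → -∞.
Rewrite the product as 2x^5 / e^(-x) (an ∞/∞ form) and apply L'Hôpital, or use the standard hierarchy e^(|x|) ≫ |x^5| as x → -∞.
The indeterminate product → 0, so the limit = -2.

Final answer: -2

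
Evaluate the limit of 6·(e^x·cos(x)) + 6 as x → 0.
Direct substitution at x = 0 gives 12.

Final answer: 12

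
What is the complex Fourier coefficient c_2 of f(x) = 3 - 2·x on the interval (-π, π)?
Compute the real Fourier coefficients first: a_2 = 0, b_2 = 2.
Then c_2 = (a_2 − i·b_2)/2 = -i.

Final answer: -i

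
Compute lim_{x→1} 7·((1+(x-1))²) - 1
Direct substitution at x = 1 gives 6.

Final answer: 6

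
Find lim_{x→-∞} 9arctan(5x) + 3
Evaluate the dominant behaviour as x → -∞; each term tends to a finite value or vanishes.
Limit = 3 - 9·π/2.

Final answer: 3 - 9·π/2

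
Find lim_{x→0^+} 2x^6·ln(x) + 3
The product is a 0·∞ indeterminate form at x → 0⁺.
Rewrite the product as 2·ln(x) / x^(-6) and apply L'Hôpital, or use the standard hierarchy x^(-6) ≫ |ln x| as x → 0⁺.
The indeterminate product → 0, so the limit = 3.

Final answer: 3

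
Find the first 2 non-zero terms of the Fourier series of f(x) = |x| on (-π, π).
-4·cos(x)/π + π/2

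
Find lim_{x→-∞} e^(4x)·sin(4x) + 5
Evaluate the dominant behaviour as x → -∞; each term tends to a finite value or vanishes.
Limit = 5.

Final answer: 5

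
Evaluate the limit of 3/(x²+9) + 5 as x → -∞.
Evaluate the dominant behaviour as x → -∞; each term tends to a finite value or vanishes.
Limit = 5.

Final answer: 5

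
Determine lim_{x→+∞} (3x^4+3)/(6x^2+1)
This is an ∞/∞ indeterminate form as x → +∞.
Divide numerator and denominator by x^4 and let the lower-order terms vanish; the numerator's degree 4 exceeds the denominator's degree 2, so the quotient diverges.
Limit = ∞.

Final answer: ∞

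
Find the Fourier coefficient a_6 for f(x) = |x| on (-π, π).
a_6 = (1/π) ∫_{-π}^{π} f(x)·cos(6x) dx.
Evaluate the integral (use parity and integration by parts as needed): a_6 = 0.

Final answer: 0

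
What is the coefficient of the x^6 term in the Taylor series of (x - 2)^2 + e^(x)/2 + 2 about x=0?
Expand to order 6: (x - 2)^2 + e^(x)/2 + 2 = x^6/1440 + x^5/240 + x^4/48 + x^3/12 + 5·x^2/4 - 7·x/2 + 13/2 + O(x^7).
The coefficient of x^6 is 1/1440.

Final answer: 1/1440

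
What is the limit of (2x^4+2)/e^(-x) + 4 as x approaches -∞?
The quotient is an ∞/∞ indeterminate form as x → -∞.
Compare growth rates of the dominant terms (exponentials ≫ polynomials ≫ logarithms), or apply L'Hôpital's rule; the quotient → 0.
Adding the constant: 0 + 4 = 4. Limit = 4.

Final answer: 4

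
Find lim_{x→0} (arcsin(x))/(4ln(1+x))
Both numerator and denominator → 0 as x → 0; this is a 0/0 indeterminate form.
Expand each to leading order near x = 0: numerator ~ x, denominator ~ 4·x.
The limit of the ratio is 1/4.

Final answer: 1/4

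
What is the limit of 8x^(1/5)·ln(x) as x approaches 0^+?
This is a 0·∞ indeterminate form at x → 0⁺.
Rewrite the product as 8·ln(x) / x^(-1/5) and apply L'Hôpital, or use the standard hierarchy x^(-1/5) ≫ |ln x| as x → 0⁺.
The indeterminate product → 0, so the limit = 0.

Final answer: 0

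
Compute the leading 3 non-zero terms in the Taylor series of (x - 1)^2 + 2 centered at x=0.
x^2 - 2·x + 3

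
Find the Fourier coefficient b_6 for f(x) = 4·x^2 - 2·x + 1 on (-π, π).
b_6 = (1/π) ∫_{-π}^{π} f(x)·sin(6x) dx.
Evaluate the integral (use parity and integration by parts as needed): b_6 = 2/3.

Final answer: 2/3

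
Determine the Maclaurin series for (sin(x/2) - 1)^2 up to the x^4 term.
-x^4/48 + x^3/24 + x^2/4 - x + 1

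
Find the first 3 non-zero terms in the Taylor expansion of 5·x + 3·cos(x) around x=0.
-3·x^2/2 + 5·x + 3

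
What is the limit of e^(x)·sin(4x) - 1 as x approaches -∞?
Evaluate the dominant behaviour as x → -∞; each term tends to a finite value or vanishes.
Limit = -1.

Final answer: -1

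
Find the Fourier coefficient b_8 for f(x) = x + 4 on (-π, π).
b_8 = (1/π) ∫_{-π}^{π} f(x)·sin(8x) dx.
Evaluate the integral (use parity and integration by parts as needed): b_8 = -1/4.

Final answer: -1/4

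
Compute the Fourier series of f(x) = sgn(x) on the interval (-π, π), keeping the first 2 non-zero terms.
4·sin(x)/π + 4·sin(3·x)/(3·π)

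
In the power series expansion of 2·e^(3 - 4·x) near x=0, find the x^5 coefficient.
Expand to order 5: 2·e^(3 - 4·x) = -256·x^5·e^(3)/15 + 64·x^4·e^(3)/3 - 64·x^3·e^(3)/3 + 16·x^2·e^(3) - 8·x·e^(3) + 2·e^(3) + O(x^6).
The coefficient of x^5 is -256·e^(3)/15.

Final answer: -256·e^(3)/15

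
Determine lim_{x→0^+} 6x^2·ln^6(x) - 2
The product is a 0·∞ indeterminate form at x → 0⁺.
Rewrite the product as 6·ln^6(x) / x^(-2) and apply L'Hôpital, or use the standard hierarchy x^(-2) ≫ |ln x|^6 as x → 0⁺.
The indeterminate product → 0, so the limit = -2.

Final answer: -2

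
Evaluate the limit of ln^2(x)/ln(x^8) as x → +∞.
This is an ∞/∞ indeterminate form as x → +∞.
Write ln(x^8) = 8·ln(x), reducing the quotient to ln(x)/8 → ∞.
Limit = ∞.

Final answer: ∞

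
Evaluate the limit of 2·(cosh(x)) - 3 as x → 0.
Direct substitution at x = 0 gives -1.

Final answer: -1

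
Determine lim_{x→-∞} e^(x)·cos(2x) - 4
Evaluate the dominant behaviour as x → -∞; each term tends to a finite value or vanishes.
Limit = -4.

Final answer: -4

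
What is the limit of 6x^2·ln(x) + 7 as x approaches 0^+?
The product is a 0·∞ indeterminate form at x → 0⁺.
Rewrite the product as 6·ln(x) / x^(-2) and apply L'Hôpital, or use the standard hierarchy x^(-2) ≫ |ln x| as x → 0⁺.
The indeterminate product → 0, so the limit = 7.

Final answer: 7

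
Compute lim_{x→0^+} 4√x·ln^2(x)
This is a 0·∞ indeterminate form at x → 0⁺.
Rewrite the product as 4·ln^2(x) / x^(-1/2) and apply L'Hôpital, or use the standard hierarchy x^(-1/2) ≫ |ln x|^2 as x → 0⁺.
The indeterminate product → 0, so the limit = 0.

Final answer: 0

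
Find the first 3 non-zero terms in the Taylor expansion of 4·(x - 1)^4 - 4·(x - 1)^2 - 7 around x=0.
20·x^2 - 8·x - 7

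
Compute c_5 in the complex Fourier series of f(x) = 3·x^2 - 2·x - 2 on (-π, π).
Compute the real Fourier coefficients first: a_5 = -12/25, b_5 = -4/5.
Then c_5 = (a_5 − i·b_5)/2 = -6/25 + 2·i/5.

Final answer: -6/25 + 2·i/5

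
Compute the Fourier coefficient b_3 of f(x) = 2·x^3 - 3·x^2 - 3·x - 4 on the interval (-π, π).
b_3 = (1/π) ∫_{-π}^{π} f(x)·sin(3x) dx.
Evaluate the integral (use parity and integration by parts as needed): b_3 = -26/9 + 4·π^2/3.

Final answer: -26/9 + 4·π^2/3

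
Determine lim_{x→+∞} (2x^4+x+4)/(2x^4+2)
This is an ∞/∞ indeterminate form as x → +∞.
Divide numerator and denominator by x^4 and let the lower-order terms vanish; the leading terms give 2/2 = 1.
Limit = 1.

Final answer: 1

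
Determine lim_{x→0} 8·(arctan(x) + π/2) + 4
Direct substitution at x = 0 gives 4 + 4·π.

Final answer: 4 + 4·π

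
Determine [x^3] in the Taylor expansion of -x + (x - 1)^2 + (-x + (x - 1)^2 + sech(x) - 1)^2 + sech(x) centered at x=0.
Expand to order 3: -x + (x - 1)^2 + (-x + (x - 1)^2 + sech(x) - 1)^2 + sech(x) = -3·x^3 + 21·x^2/2 - 9·x + 3 + O(x^4).
The coefficient of x^3 is -3.

Final answer: -3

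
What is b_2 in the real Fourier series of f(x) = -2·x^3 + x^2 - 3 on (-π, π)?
b_2 = (1/π) ∫_{-π}^{π} f(x)·sin(2x) dx.
Evaluate the integral (use parity and integration by parts as needed): b_2 = -3 + 2·π^2.

Final answer: -3 + 2·π^2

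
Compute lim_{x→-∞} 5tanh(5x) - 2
Evaluate the dominant behaviour as x → -∞; each term tends to a finite value or vanishes.
Limit = -7.

Final answer: -7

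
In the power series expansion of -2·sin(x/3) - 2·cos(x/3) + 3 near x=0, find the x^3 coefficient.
Expand to order 3: -2·sin(x/3) - 2·cos(x/3) + 3 = x^3/81 + x^2/9 - 2·x/3 + 1 + O(x^4).
The coefficient of x^3 is 1/81.

Final answer: 1/81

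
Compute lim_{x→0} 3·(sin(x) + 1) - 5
Direct substitution at x = 0 gives -2.

Final answer: -2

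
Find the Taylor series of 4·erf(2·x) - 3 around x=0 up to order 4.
-64·x^3/(3·√(π)) + 16·x/√(π) - 3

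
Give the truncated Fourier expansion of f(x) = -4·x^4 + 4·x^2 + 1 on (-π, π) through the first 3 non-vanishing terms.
(-208 + 32·π^2)·cos(x) + (16 - 8·π^2)·cos(2·x) - 4·π^4/5 + 1 + 4·π^2/3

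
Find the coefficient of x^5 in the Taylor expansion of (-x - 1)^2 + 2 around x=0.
Expand to order 5: (-x - 1)^2 + 2 = x^2 + 2·x + 3 + O(x^6).
The coefficient of x^5 is 0.

Final answer: 0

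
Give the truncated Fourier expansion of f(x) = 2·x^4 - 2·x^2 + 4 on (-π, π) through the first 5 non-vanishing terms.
(104 - 16·π^2)·cos(x) + (-8 + 4·π^2)·cos(2·x) + (56/27 - 16·π^2/9)·cos(3·x) + (-7/8 + π^2)·cos(4·x) - 2·π^2/3 + 4 + 2·π^4/5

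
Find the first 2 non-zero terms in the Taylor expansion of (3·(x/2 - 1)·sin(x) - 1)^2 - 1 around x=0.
6·x^2 + 6·x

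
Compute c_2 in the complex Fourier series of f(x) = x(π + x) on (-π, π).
Compute the real Fourier coefficients first: a_2 = 1, b_2 = -π.
Then c_2 = (a_2 − i·b_2)/2 = 1/2 + i·π/2.

Final answer: 1/2 + i·π/2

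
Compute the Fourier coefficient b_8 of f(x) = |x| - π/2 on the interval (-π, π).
b_8 = (1/π) ∫_{-π}^{π} f(x)·sin(8x) dx.
Evaluate the integral (use parity and integration by parts as needed): b_8 = 0.

Final answer: 0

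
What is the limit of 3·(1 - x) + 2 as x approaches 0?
Direct substitution at x = 0 gives 5.

Final answer: 5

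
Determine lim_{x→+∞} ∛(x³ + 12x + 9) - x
This is an ∞ − ∞ indeterminate form.
Multiply by (A² + AB + B²)/(A² + AB + B²) where A = ∛(x³+12x + 9), B = x to use A³ − B³ = (A−B)(A²+AB+B²); the x³ terms cancel, leaving (12x + 9)/(A²+AB+B²) with denominator ~ 3x², so the limit is 0.
Limit = 0.

Final answer: 0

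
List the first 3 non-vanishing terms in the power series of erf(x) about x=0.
x^5/(5·√(π)) - 2·x^3/(3·√(π)) + 2·x/√(π)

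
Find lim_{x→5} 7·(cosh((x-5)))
Direct substitution at x = 5 gives 7.

Final answer: 7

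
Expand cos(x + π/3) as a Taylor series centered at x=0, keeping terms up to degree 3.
√(3)·x^3/12 - x^2/4 - √(3)·x/2 + 1/2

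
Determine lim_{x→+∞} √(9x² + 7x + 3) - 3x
As x → +∞: multiply by the conjugate to get (7x+3)/(√(9x²+7x+3)+3x); the denominator ~ 6x, so the limit is 7/6.
Limit = 7/6.

Final answer: 7/6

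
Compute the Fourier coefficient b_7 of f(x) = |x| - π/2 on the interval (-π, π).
b_7 = (1/π) ∫_{-π}^{π} f(x)·sin(7x) dx.
Evaluate the integral (use parity and integration by parts as needed): b_7 = 0.

Final answer: 0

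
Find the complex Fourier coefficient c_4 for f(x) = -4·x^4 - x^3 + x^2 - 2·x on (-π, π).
Compute the real Fourier coefficients first: a_4 = 1 - 2·π^2, b_4 = 13/16 + π^2/2.
Then c_4 = (a_4 − i·b_4)/2 = -π^2 + 1/2 - i·π^2/4 - 13·i/32.

Final answer: -π^2 + 1/2 - i·π^2/4 - 13·i/32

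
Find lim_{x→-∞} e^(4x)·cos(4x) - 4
Evaluate the dominant behaviour as x → -∞; each term tends to a finite value or vanishes.
Limit = -4.

Final answer: -4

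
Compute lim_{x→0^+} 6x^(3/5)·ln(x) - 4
The product is a 0·∞ indeterminate form at x → 0⁺.
Rewrite the product as 6·ln(x) / x^(-3/5) and apply L'Hôpital, or use the standard hierarchy x^(-3/5) ≫ |ln x| as x → 0⁺.
The indeterminate product → 0, so the limit = -4.

Final answer: -4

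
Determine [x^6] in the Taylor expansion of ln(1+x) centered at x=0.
Expand to order 6: ln(1+x) = -x^6/6 + x^5/5 - x^4/4 + x^3/3 - x^2/2 + x + O(x^7).
The coefficient of x^6 is -1/6.

Final answer: -1/6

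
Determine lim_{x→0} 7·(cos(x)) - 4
Direct substitution at x = 0 gives 3.

Final answer: 3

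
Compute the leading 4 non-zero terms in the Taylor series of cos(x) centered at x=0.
-x^6/720 + x^4/24 - x^2/2 + 1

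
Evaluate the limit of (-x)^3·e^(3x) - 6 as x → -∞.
The product is a 0·∞ indeterminate form at x → -∞.
Rewrite the product as (-x)^3 / e^(-3x) (an ∞/∞ form) and apply L'Hôpital, or use the standard hierarchy e^(3|x|) ≫ |(-x)^3| as x → -∞.
The indeterminate product → 0, so the limit = -6.

Final answer: -6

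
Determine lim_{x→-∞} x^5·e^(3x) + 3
The product is a 0·∞ indeterminate form at x → -∞.
Rewrite the product as x^5 / e^(-3x) (an ∞/∞ form) and apply L'Hôpital, or use the standard hierarchy e^(3|x|) ≫ |x^5| as x → -∞.
The indeterminate product → 0, so the limit = 3.

Final answer: 3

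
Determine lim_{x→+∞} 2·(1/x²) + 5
Evaluate the dominant behaviour as x → +∞; each term tends to a finite value or vanishes.
Limit = 5.

Final answer: 5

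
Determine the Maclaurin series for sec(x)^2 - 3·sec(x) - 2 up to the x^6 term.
89·x^6/720 + x^4/24 - x^2/2 - 4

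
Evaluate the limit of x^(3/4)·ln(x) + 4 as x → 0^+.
The product is a 0·∞ indeterminate form at x → 0⁺.
Rewrite the product as ln(x) / x^(-3/4) and apply L'Hôpital, or use the standard hierarchy x^(-3/4) ≫ |ln x| as x → 0⁺.
The indeterminate product → 0, so the limit = 4.

Final answer: 4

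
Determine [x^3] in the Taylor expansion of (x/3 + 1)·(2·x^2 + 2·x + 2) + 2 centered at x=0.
Expand to order 3: (x/3 + 1)·(2·x^2 + 2·x + 2) + 2 = 2·x^3/3 + 8·x^2/3 + 8·x/3 + 4 + O(x^4).
The coefficient of x^3 is 2/3.

Final answer: 2/3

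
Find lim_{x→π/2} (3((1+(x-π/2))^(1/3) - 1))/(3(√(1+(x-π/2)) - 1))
Both numerator and denominator → 0 as x → π/2; this is a 0/0 indeterminate form.
Expand each to leading order near x = π/2: numerator ~ (x - π/2), denominator ~ 3·(x - π/2)/2.
The limit of the ratio is 2/3.

Final answer: 2/3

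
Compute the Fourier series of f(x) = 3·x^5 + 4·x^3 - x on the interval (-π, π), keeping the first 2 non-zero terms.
(-112·π^2 + 6·π^4 + 670)·sin(x) + (-3·π^4 - 31/2 + 11·π^2)·sin(2·x)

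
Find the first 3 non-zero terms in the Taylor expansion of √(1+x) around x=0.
-x^2/8 + x/2 + 1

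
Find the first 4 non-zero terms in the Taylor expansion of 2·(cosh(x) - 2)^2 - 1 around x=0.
7·x^6/90 + x^4/3 - 2·x^2 + 1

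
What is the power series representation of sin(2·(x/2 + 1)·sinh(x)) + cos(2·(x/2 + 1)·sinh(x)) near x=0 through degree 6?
73·x^6/120 - 43·x^5/60 - 7·x^4/3 - 3·x^3 - x^2 + 2·x + 1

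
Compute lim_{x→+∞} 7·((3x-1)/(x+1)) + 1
Evaluate the dominant behaviour as x → +∞; each term tends to a finite value or vanishes.
Limit = 22.

Final answer: 22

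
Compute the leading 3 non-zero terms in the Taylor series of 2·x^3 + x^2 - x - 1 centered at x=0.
x^2 - x - 1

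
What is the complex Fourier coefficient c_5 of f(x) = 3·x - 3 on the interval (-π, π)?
Compute the real Fourier coefficients first: a_5 = 0, b_5 = 6/5.
Then c_5 = (a_5 − i·b_5)/2 = -3·i/5.

Final answer: -3·i/5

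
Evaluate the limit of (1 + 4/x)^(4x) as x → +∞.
As x → +∞: write (1 + 4/x)^(4x) = ((1 + 4/x)^x)^4 → (e^4)^4 = e^16.
Limit = e^(16).

Final answer: e^(16)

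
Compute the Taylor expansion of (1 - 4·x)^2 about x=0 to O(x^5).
16·x^2 - 8·x + 1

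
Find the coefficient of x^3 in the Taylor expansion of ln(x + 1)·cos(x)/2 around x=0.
Expand to order 3: ln(x + 1)·cos(x)/2 = -x^3/12 - x^2/4 + x/2 + O(x^4).
The coefficient of x^3 is -1/12.

Final answer: -1/12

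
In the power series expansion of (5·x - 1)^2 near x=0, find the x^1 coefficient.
Expand to order 1: (5·x - 1)^2 = 1 - 10·x + O(x^2).
The coefficient of x^1 is -10.

Final answer: -10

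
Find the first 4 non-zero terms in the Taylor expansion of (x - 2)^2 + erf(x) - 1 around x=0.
-2·x^3/(3·√(π)) + x^2 + x·(-4 + 2/√(π)) + 3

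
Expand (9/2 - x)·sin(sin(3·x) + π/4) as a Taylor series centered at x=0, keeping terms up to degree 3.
-18·√(2)·x^3 - 93·√(2)·x^2/8 + 25·√(2)·x/4 + 9·√(2)/4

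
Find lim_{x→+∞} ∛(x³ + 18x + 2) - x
This is an ∞ − ∞ indeterminate form.
Multiply by (A² + AB + B²)/(A² + AB + B²) where A = ∛(x³+18x + 2), B = x to use A³ − B³ = (A−B)(A²+AB+B²); the x³ terms cancel, leaving (18x + 2)/(A²+AB+B²) with denominator ~ 3x², so the limit is 0.
Limit = 0.

Final answer: 0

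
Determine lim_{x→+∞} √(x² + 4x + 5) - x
This is an ∞ − ∞ indeterminate form.
Multiply and divide by the conjugate √(x²+4x + 5) + x; the x² terms cancel, leaving (4x + 5)/(√(x²+4x + 5)+x) → 4/2 = 2.
Limit = 2.

Final answer: 2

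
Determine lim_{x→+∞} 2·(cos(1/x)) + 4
Evaluate the dominant behaviour as x → +∞; each term tends to a finite value or vanishes.
Limit = 6.

Final answer: 6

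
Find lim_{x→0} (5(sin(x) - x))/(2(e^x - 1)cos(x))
Both numerator and denominator → 0 as x → 0; this is a 0/0 indeterminate form.
Expand each to leading order near x = 0: numerator ~ -5·x^3/6, denominator ~ 2·x.
The limit of the ratio is 0.

Final answer: 0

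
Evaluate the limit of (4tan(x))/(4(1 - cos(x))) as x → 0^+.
Both numerator and denominator → 0 as x → 0^+; this is a 0/0 indeterminate form.
Expand each to leading order near x = 0: numerator ~ 4·x, denominator ~ 2·x^2.
The limit of the ratio is ∞.

Final answer: ∞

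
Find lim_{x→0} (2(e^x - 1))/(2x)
Both numerator and denominator → 0 as x → 0; this is a 0/0 indeterminate form.
Expand each to leading order near x = 0: numerator ~ 2·x, denominator ~ 2·x.
The limit of the ratio is 1.

Final answer: 1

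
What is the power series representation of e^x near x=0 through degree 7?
x^7/5040 + x^6/720 + x^5/120 + x^4/24 + x^3/6 + x^2/2 + x + 1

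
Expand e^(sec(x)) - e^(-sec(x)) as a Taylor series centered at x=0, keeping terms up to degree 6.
x^6·(e^(-1)/720 + 151·e/720) + x^4·(e^(-1)/12 + e/3) + x^2·(e^(-1)/2 + e/2) - e^(-1) + e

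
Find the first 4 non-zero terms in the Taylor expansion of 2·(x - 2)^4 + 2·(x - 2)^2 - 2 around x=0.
-16·x^3 + 50·x^2 - 72·x + 38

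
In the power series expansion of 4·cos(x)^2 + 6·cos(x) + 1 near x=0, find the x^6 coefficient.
Expand to order 6: 4·cos(x)^2 + 6·cos(x) + 1 = -67·x^6/360 + 19·x^4/12 - 7·x^2 + 11 + O(x^7).
The coefficient of x^6 is -67/360.

Final answer: -67/360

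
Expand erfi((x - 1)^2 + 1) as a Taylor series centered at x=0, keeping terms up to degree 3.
-64·x^3·e^(4)/√(π) + 18·x^2·e^(4)/√(π) - 4·x·e^(4)/√(π) + erfi(2)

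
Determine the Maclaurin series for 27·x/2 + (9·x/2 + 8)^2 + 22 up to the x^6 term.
81·x^2/4 + 171·x/2 + 86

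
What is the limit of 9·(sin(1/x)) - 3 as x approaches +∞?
Evaluate the dominant behaviour as x → +∞; each term tends to a finite value or vanishes.
Limit = -3.

Final answer: -3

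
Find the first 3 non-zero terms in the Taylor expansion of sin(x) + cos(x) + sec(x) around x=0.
-x^3/6 + x + 2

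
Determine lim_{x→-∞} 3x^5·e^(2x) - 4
The product is a 0·∞ indeterminate form at x → -∞.
Rewrite the product as 3x^5 / e^(-2x) (an ∞/∞ form) and apply L'Hôpital, or use the standard hierarchy e^(2|x|) ≫ |x^5| as x → -∞.
The indeterminate product → 0, so the limit = -4.

Final answer: -4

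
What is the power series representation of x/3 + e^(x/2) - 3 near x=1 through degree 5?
-8/3 + e^(1/2) + (1/3 + e^(1/2)/2)·(x - 1) + e^(1/2)·(x - 1)^2/8 + e^(1/2)·(x - 1)^3/48 + e^(1/2)·(x - 1)^4/384 + e^(1/2)·(x - 1)^5/3840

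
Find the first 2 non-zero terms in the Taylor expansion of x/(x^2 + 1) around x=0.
-x^3 + x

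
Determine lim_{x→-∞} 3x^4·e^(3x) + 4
The product is a 0·∞ indeterminate form at x → -∞.
Rewrite the product as 3x^4 / e^(-3x) (an ∞/∞ form) and apply L'Hôpital, or use the standard hierarchy e^(3|x|) ≫ |x^4| as x → -∞.
The indeterminate product → 0, so the limit = 4.

Final answer: 4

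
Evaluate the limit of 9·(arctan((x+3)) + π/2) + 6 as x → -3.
Direct substitution at x = -3 gives 6 + 9·π/2.

Final answer: 6 + 9·π/2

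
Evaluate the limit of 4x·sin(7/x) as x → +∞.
As x → +∞: let u = 7/x → 0⁺; then 4·x·sin(7/x) = 4·7·sin(u)/u → 4·7·1 = 28.
Limit = 28.

Final answer: 28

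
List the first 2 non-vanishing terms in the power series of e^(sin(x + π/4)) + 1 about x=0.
√(2)·x·e^(√(2)/2)/2 + 1 + e^(√(2)/2)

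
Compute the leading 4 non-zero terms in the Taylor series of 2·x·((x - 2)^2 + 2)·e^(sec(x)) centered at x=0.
-4·e·x^4 + 8·e·x^3 - 8·e·x^2 + 12·e·x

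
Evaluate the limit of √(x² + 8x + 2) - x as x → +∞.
This is an ∞ − ∞ indeterminate form.
Multiply and divide by the conjugate √(x²+8x + 2) + x; the x² terms cancel, leaving (8x + 2)/(√(x²+8x + 2)+x) → 8/2 = 4.
Limit = 4.

Final answer: 4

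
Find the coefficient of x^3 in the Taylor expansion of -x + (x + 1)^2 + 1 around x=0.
Expand to order 3: -x + (x + 1)^2 + 1 = x^2 + x + 2 + O(x^4).
The coefficient of x^3 is 0.

Final answer: 0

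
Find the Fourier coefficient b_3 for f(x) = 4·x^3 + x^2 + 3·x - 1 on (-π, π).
b_3 = (1/π) ∫_{-π}^{π} f(x)·sin(3x) dx.
Evaluate the integral (use parity and integration by parts as needed): b_3 = 2/9 + 8·π^2/3.

Final answer: 2/9 + 8·π^2/3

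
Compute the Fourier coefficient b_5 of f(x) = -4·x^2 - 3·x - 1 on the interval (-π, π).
b_5 = (1/π) ∫_{-π}^{π} f(x)·sin(5x) dx.
Evaluate the integral (use parity and integration by parts as needed): b_5 = -6/5.

Final answer: -6/5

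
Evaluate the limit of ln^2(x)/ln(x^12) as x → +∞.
This is an ∞/∞ indeterminate form as x → +∞.
Write ln(x^12) = 12·ln(x), reducing the quotient to ln(x)/12 → ∞.
Limit = ∞.

Final answer: ∞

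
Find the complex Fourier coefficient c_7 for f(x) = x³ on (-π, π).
Compute the real Fourier coefficients first: a_7 = 0, b_7 = -12/343 + 2·π^2/7.
Then c_7 = (a_7 − i·b_7)/2 = -i·π^2/7 + 6·i/343.

Final answer: -i·π^2/7 + 6·i/343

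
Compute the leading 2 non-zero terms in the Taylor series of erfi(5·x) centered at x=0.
250·x^3/(3·√(π)) + 10·x/√(π)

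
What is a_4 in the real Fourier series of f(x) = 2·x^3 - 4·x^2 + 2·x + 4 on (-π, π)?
a_4 = (1/π) ∫_{-π}^{π} f(x)·cos(4x) dx.
Evaluate the integral (use parity and integration by parts as needed): a_4 = -1.

Final answer: -1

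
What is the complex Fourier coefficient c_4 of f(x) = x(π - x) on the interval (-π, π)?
Compute the real Fourier coefficients first: a_4 = -1/4, b_4 = -π/2.
Then c_4 = (a_4 − i·b_4)/2 = -1/8 + i·π/4.

Final answer: -1/8 + i·π/4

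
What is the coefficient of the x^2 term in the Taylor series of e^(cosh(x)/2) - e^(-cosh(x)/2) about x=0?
Expand to order 2: e^(cosh(x)/2) - e^(-cosh(x)/2) = x^2·(e^(-1/2)/4 + e^(1/2)/4) - e^(-1/2) + e^(1/2) + O(x^3).
The coefficient of x^2 is e^(-1/2)/4 + e^(1/2)/4.

Final answer: e^(-1/2)/4 + e^(1/2)/4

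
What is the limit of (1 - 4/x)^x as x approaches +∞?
As x → +∞: this is the defining limit (1 - 4/x)^x → e^(-4).
Limit = e^(-4).

Final answer: e^(-4)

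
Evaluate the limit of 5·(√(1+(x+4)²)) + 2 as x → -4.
Direct substitution at x = -4 gives 7.

Final answer: 7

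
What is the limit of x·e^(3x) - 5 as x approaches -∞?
The product is a 0·∞ indeterminate form at x → -∞.
Rewrite the product as x / e^(-3x) (an ∞/∞ form) and apply L'Hôpital, or use the standard hierarchy e^(3|x|) ≫ |x| as x → -∞.
The indeterminate product → 0, so the limit = -5.

Final answer: -5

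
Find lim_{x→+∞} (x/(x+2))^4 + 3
As x → +∞: x/(x+2) = 1/(1 + 2/x) → 1, and the 4th power of a limit-1 base also → 1; with the additive constant, 1 + 3 = 4.
Limit = 4.

Final answer: 4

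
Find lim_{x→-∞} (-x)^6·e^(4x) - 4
The product is a 0·∞ indeterminate form at x → -∞.
Rewrite the product as (-x)^6 / e^(-4x) (an ∞/∞ form) and apply L'Hôpital, or use the standard hierarchy e^(4|x|) ≫ |(-x)^6| as x → -∞.
The indeterminate product → 0, so the limit = -4.

Final answer: -4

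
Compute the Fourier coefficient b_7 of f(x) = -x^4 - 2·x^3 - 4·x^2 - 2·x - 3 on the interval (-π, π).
b_7 = (1/π) ∫_{-π}^{π} f(x)·sin(7x) dx.
Evaluate the integral (use parity and integration by parts as needed): b_7 = -4·π^2/7 - 172/343.

Final answer: -4·π^2/7 - 172/343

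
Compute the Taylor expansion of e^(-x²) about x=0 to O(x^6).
x^4/2 - x^2 + 1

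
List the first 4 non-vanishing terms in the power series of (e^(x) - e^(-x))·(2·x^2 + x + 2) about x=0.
x^4/3 + 14·x^3/3 + 2·x^2 + 4·x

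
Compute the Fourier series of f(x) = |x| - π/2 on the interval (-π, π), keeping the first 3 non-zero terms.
-4·cos(x)/π - 4·cos(3·x)/(9·π) - 4·cos(5·x)/(25·π)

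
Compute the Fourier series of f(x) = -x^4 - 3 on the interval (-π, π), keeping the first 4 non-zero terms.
(-48 + 8·π^2)·cos(x) + (3 - 2·π^2)·cos(2·x) + (-16/27 + 8·π^2/9)·cos(3·x) - π^4/5 - 3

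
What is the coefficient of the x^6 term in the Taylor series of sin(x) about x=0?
Expand to order 6: sin(x) = x^5/120 - x^3/6 + x + O(x^7).
The coefficient of x^6 is 0.

Final answer: 0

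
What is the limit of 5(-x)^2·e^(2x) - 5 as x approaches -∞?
The product is a 0·∞ indeterminate form at x → -∞.
Rewrite the product as 5(-x)^2 / e^(-2x) (an ∞/∞ form) and apply L'Hôpital, or use the standard hierarchy e^(2|x|) ≫ |(-x)^2| as x → -∞.
The indeterminate product → 0, so the limit = -5.

Final answer: -5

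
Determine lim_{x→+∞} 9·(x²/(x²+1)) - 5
Evaluate the dominant behaviour as x → +∞; each term tends to a finite value or vanishes.
Limit = 4.

Final answer: 4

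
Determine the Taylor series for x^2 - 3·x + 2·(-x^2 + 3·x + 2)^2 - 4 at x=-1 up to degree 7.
8 - 45·(x + 1) + 59·(x + 1)^2 - 20·(x + 1)^3 + 2·(x + 1)^4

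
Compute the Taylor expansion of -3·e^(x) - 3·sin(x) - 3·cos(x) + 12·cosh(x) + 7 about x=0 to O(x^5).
x^4/4 + 6·x^2 - 6·x + 13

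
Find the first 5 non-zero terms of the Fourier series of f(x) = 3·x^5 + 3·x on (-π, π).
(-120·π^2 + 6·π^4 + 726)·sin(x) + (-3·π^4 - 51/2 + 15·π^2)·sin(2·x) + (-40·π^2/9 + 134/27 + 2·π^4)·sin(3·x) + (-3·π^4/2 - 141/64 + 15·π^2/8)·sin(4·x) + (-24·π^2/25 + 894/625 + 6·π^4/5)·sin(5·x)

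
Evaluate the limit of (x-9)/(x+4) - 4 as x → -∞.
Evaluate the dominant behaviour as x → -∞; each term tends to a finite value or vanishes.
Limit = -3.

Final answer: -3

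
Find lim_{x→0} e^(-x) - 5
Direct substitution at x = 0 gives -4.

Final answer: -4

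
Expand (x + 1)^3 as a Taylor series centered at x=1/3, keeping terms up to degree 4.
64/27 + 16·(x - 1/3)/3 + 4·(x - 1/3)^2 + (x - 1/3)^3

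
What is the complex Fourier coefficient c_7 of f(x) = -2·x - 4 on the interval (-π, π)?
Compute the real Fourier coefficients first: a_7 = 0, b_7 = -4/7.
Then c_7 = (a_7 − i·b_7)/2 = 2·i/7.

Final answer: 2·i/7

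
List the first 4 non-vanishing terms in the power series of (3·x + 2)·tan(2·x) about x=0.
8·x^4 + 16·x^3/3 + 6·x^2 + 4·x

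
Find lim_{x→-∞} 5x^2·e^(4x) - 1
The product is a 0·∞ indeterminate form at x → -∞.
Rewrite the product as 5x^2 / e^(-4x) (an ∞/∞ form) and apply L'Hôpital, or use the standard hierarchy e^(4|x|) ≫ |x^2| as x → -∞.
The indeterminate product → 0, so the limit = -1.

Final answer: -1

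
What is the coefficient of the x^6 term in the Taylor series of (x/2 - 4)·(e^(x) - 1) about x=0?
Expand to order 6: (x/2 - 4)·(e^(x) - 1) = -x^6/720 - x^5/80 - x^4/12 - 5·x^3/12 - 3·x^2/2 - 4·x + O(x^7).
The coefficient of x^6 is -1/720.

Final answer: -1/720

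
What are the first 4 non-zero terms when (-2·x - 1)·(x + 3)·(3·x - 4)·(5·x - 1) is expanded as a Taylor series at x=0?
-59·x^3 + 108·x^2 + 41·x - 12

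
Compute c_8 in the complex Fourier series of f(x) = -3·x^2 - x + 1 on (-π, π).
Compute the real Fourier coefficients first: a_8 = -3/16, b_8 = 1/4.
Then c_8 = (a_8 − i·b_8)/2 = -3/32 - i/8.

Final answer: -3/32 - i/8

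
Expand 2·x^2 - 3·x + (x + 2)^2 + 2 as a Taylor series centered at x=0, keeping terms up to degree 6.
3·x^2 + x + 6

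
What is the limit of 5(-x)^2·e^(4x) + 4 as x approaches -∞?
The product is a 0·∞ indeterminate form at x → -∞.
Rewrite the product as 5(-x)^2 / e^(-4x) (an ∞/∞ form) and apply L'Hôpital, or use the standard hierarchy e^(4|x|) ≫ |(-x)^2| as x → -∞.
The indeterminate product → 0, so the limit = 4.

Final answer: 4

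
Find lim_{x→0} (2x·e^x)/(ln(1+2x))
Both numerator and denominator → 0 as x → 0; this is a 0/0 indeterminate form.
Expand each to leading order near x = 0: numerator ~ 2·x, denominator ~ 2·x.
The limit of the ratio is 1.

Final answer: 1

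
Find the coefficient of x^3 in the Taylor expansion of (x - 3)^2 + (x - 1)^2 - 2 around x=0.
Expand to order 3: (x - 3)^2 + (x - 1)^2 - 2 = 2·x^2 - 8·x + 8 + O(x^4).
The coefficient of x^3 is 0.

Final answer: 0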